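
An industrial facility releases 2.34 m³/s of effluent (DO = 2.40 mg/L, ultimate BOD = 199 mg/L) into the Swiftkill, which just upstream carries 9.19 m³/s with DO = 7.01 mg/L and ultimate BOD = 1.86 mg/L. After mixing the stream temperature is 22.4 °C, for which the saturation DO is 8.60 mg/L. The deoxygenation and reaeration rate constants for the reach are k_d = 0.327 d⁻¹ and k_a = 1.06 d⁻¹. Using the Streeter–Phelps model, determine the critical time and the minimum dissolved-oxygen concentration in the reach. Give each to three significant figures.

Mixed DO = (9.19×7.01 + 2.34×2.40)/(9.19+2.34) = 70.04/11.53 = 6.074 mg/L.
Mixed L₀ = (9.19×1.86 + 2.34×199)/(11.53) = 482.8/11.53 = 41.87 mg/L.
Initial deficit D₀ = C_s − DO₀ = 8.60 − 6.074 = 2.526 mg/L.
t_c = (1/0.7330) ln[(1.06/0.327)(1 − 2.526×0.7330/(0.327×41.87))] = 1.364 × ln(2.803) = 1.406 d.
D_c = (0.327/1.06) × 41.87 × e^(−0.327×1.406) = 0.3085 × 41.87 × 0.6314 = 8.155 mg/L.
Minimum DO = 8.60 − 8.155 = 0.4449 mg/L.

t_c ≈ 1.41 d; minimum DO ≈ 0.445 mg/L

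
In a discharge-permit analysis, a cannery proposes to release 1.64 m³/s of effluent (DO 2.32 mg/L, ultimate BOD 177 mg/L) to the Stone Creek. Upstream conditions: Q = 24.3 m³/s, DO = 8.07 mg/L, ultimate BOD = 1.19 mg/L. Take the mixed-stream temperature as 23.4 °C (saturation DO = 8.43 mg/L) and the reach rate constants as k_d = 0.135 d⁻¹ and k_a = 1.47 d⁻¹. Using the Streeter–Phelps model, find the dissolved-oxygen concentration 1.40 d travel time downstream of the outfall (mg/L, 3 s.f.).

DO ≈ 7.47 mg/L

Mixed DO = (24.3×8.07 + 1.64×2.32)/(24.3+1.64) = 199.9/25.94 = 7.706 mg/L.
Mixed L₀ = (24.3×1.19 + 1.64×177)/(25.94) = 319.2/25.94 = 12.31 mg/L.
Initial deficit D₀ = C_s − DO₀ = 8.43 − 7.706 = 0.7235 mg/L.
D(1.40) = [0.135×12.31/(1.47−0.135)](e^(−0.135×1.40) − e^(−1.47×1.40)) + 0.7235 e^(−1.47×1.40)
= 1.244 × (0.8278 − 0.1277) + 0.7235 × 0.1277 = 0.9635 mg/L.
DO = 8.43 − 0.9635 = 7.466 mg/L.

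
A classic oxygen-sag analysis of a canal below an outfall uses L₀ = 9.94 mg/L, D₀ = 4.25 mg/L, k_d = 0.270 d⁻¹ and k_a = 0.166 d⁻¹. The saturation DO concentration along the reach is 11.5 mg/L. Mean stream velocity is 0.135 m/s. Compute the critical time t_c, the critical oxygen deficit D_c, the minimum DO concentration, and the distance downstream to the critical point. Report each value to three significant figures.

t_c ≈ 3.21 d; D_c ≈ 6.79 mg/L; min DO ≈ 4.71 mg/L; x_c ≈ 37.5 km

With k_a/k_d = 0.6148 and 1 − D₀(k_a−k_d)/(k_d L₀) = 1.165,
t_c = ln(0.6148 × 1.165) / (0.166 − 0.270) = ln(0.7161) / -0.1040 = -0.3340/-0.1040 = 3.211 d.
L(t_c) = L₀ e^(−k_d t_c) = 9.94 × 0.4202 = 4.177 mg/L, and at the critical point k_a D_c = k_d L, so D_c = (0.270/0.166) × 4.177 = 6.793 mg/L.
Minimum DO = C_s − D_c = 11.5 − 6.793 = 4.707 mg/L.
x_c = v t_c = 0.135 m/s × 3.211 d × 86400 s/d = 37460 m ≈ 37.5 km.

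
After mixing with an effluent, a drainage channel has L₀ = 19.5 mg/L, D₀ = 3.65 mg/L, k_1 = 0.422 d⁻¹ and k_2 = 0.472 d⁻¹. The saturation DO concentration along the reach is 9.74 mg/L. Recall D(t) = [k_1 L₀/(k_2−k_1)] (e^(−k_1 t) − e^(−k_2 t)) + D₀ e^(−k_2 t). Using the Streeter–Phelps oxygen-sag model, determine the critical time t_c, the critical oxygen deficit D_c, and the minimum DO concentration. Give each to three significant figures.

At the critical point dD/dt = 0, so k_1 L₀ e^(−k_1 t) = k_2 D. Substituting D(t) from the Streeter–Phelps equation and solving for t gives
t_c = ln[(k_2/k_1)(1 − D₀(k_2−k_1)/(k_1 L₀))] / (k_2−k_1).
Here k_2−k_1 = 0.05000 d⁻¹ and 1 − D₀(k_2−k_1)/(k_1 L₀) = 1 − 3.65×0.05000/(0.422×19.5) = 0.9778, so
t_c = ln(1.118 × 0.9778) / 0.05000 = 0.08955 / 0.05000 = 1.791 d.
L(t_c) = L₀ e^(−k_1 t_c) = 19.5 × 0.4696 = 9.158 mg/L, and at the critical point k_2 D_c = k_1 L, so D_c = (0.422/0.472) × 9.158 = 8.188 mg/L.
Minimum DO = C_s − D_c = 9.74 − 8.188 = 1.552 mg/L.

t_c ≈ 1.79 d; D_c ≈ 8.19 mg/L; min DO ≈ 1.55 mg/L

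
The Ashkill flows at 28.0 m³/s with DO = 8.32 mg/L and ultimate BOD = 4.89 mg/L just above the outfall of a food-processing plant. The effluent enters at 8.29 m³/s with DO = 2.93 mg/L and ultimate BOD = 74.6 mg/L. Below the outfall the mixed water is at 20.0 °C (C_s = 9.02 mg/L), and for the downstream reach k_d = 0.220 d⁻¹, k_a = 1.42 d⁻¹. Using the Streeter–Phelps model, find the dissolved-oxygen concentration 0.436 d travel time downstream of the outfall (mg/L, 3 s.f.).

DO ≈ 6.57 mg/L

Mixed DO = (28.0×8.32 + 8.29×2.93)/(28.0+8.29) = 257.2/36.29 = 7.089 mg/L.
Mixed L₀ = (28.0×4.89 + 8.29×74.6)/(36.29) = 755.4/36.29 = 20.81 mg/L.
Initial deficit D₀ = C_s − DO₀ = 9.02 − 7.089 = 1.931 mg/L.
D(0.436) = [0.220×20.81/(1.42−0.220)](e^(−0.220×0.436) − e^(−1.42×0.436)) + 1.931 e^(−1.42×0.436)
= 3.816 × (0.9085 − 0.5384) + 1.931 × 0.5384 = 2.452 mg/L.
DO = 9.02 − 2.452 = 6.568 mg/L.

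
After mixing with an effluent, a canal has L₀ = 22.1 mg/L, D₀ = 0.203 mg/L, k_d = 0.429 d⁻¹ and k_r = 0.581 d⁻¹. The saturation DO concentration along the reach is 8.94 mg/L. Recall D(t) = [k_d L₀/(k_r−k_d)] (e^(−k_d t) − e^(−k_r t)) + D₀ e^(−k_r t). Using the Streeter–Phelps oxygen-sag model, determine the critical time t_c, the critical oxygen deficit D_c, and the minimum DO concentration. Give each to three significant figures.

With k_r/k_d = 1.354 and 1 − D₀(k_r−k_d)/(k_d L₀) = 0.9967,
t_c = ln(1.354 × 0.9967) / (0.581 − 0.429) = ln(1.350) / 0.1520 = 0.3000/0.1520 = 1.974 d.
L(t_c) = L₀ e^(−k_d t_c) = 22.1 × 0.4288 = 9.476 mg/L, and at the critical point k_r D_c = k_d L, so D_c = (0.429/0.581) × 9.476 = 6.997 mg/L.
Minimum DO = C_s − D_c = 8.94 − 6.997 = 1.943 mg/L.

t_c ≈ 1.97 d; D_c ≈ 7.00 mg/L; min DO ≈ 1.94 mg/L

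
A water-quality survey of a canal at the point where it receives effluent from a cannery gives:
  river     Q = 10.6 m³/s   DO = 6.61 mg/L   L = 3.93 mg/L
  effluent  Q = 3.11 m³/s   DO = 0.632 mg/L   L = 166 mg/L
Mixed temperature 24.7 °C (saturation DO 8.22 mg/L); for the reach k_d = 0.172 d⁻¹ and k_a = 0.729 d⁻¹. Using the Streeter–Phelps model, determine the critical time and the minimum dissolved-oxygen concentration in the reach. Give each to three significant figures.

t_c ≈ 2.11 d; minimum DO ≈ 1.54 mg/L

Mixed DO = (10.6×6.61 + 3.11×0.632)/(10.6+3.11) = 72.03/13.71 = 5.254 mg/L.
Mixed L₀ = (10.6×3.93 + 3.11×166)/(13.71) = 557.9/13.71 = 40.69 mg/L.
Initial deficit D₀ = C_s − DO₀ = 8.22 − 5.254 = 2.966 mg/L.
t_c = (1/0.5570) ln[(0.729/0.172)(1 − 2.966×0.5570/(0.172×40.69))] = 1.795 × ln(3.238) = 2.109 d.
D_c = (0.172/0.729) × 40.69 × e^(−0.172×2.109) = 0.2359 × 40.69 × 0.6957 = 6.680 mg/L.
Minimum DO = 8.22 − 6.680 = 1.540 mg/L.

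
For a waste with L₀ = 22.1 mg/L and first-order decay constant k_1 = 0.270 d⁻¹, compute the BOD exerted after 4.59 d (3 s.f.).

y ≈ 15.7 mg/L

y_t = L₀(1 − e^(−k_1 t)) = 22.1 × (1 − e^(−0.270×4.59))
= 22.1 × (1 − 0.2896) = 22.1 × 0.7104 = 15.70 mg/L.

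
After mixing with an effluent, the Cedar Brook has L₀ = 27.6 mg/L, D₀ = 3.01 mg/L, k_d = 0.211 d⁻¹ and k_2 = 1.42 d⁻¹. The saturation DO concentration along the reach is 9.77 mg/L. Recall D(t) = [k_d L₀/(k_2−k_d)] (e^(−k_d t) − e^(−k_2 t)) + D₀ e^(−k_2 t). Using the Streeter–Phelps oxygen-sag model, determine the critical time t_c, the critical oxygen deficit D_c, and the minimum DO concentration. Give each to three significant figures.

With k_2/k_d = 6.730 and 1 − D₀(k_2−k_d)/(k_d L₀) = 0.3751,
t_c = ln(6.730 × 0.3751) / (1.42 − 0.211) = ln(2.524) / 1.209 = 0.9260/1.209 = 0.7659 d.
L(t_c) = L₀ e^(−k_d t_c) = 27.6 × 0.8508 = 23.48 mg/L, and at the critical point k_2 D_c = k_d L, so D_c = (0.211/1.42) × 23.48 = 3.489 mg/L.
Minimum DO = C_s − D_c = 9.77 − 3.489 = 6.281 mg/L.

t_c ≈ 0.766 d; D_c ≈ 3.49 mg/L; min DO ≈ 6.28 mg/L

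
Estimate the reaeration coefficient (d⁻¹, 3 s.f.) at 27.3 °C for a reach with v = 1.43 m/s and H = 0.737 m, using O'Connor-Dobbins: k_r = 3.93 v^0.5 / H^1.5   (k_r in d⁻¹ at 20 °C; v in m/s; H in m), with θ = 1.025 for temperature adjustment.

k_r(20) = 3.93 × 1.43^0.5 / 0.737^1.5 = 3.93 × 1.196 / 0.6327 = 7.428 d⁻¹.
k_r(27.3) = 7.428 × 1.025^(27.3−20) = 7.428 × 1.198 = 8.895 d⁻¹.

k_r ≈ 8.89 d⁻¹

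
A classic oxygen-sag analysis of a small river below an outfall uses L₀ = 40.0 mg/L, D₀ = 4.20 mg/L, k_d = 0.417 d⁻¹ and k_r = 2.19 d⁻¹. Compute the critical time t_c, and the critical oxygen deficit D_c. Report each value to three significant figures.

t_c ≈ 0.602 d; D_c ≈ 5.93 mg/L

At the critical point dD/dt = 0, so k_d L₀ e^(−k_d t) = k_r D. Substituting D(t) from the Streeter–Phelps equation and solving for t gives
t_c = ln[(k_r/k_d)(1 − D₀(k_r−k_d)/(k_d L₀))] / (k_r−k_d).
Here k_r−k_d = 1.773 d⁻¹ and 1 − D₀(k_r−k_d)/(k_d L₀) = 1 − 4.20×1.773/(0.417×40.0) = 0.5536, so
t_c = ln(5.252 × 0.5536) / 1.773 = 1.067 / 1.773 = 0.6019 d.
L(t_c) = L₀ e^(−k_d t_c) = 40.0 × 0.7780 = 31.12 mg/L, and at the critical point k_r D_c = k_d L, so D_c = (0.417/2.19) × 31.12 = 5.926 mg/L.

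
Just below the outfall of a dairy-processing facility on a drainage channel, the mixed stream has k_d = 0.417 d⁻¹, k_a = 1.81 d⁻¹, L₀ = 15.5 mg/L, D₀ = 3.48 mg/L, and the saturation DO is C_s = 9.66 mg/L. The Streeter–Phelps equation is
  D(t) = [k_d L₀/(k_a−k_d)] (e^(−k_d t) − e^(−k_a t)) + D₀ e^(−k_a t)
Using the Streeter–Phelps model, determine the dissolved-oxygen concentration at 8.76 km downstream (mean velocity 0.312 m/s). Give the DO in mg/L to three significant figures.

DO ≈ 6.25 mg/L

Travel time t = x/v = 8.76 km / (0.312 m/s) = 8760 m / 0.312 m/s = 28080 s = 0.3250 d.
k_d L₀/(k_a−k_d) = 0.417×15.5/(1.81−0.417) = 6.463/1.393 = 4.640 mg/L.
e^(−k_d t) = e^(−0.417×0.3250) = 0.8733; e^(−k_a t) = e^(−1.81×0.3250) = 0.5553.
D = 4.640 × (0.8733 − 0.5553) + 3.48 × 0.5553 = 1.475 + 1.933 = 3.408 mg/L.
DO = C_s − D = 9.66 − 3.408 = 6.252 mg/L.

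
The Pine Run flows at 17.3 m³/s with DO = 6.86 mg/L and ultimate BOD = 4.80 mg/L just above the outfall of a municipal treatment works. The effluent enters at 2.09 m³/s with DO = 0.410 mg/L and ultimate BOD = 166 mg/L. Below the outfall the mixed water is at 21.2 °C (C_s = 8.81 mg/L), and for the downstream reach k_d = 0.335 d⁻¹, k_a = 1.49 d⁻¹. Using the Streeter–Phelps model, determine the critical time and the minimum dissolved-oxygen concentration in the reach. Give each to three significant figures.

Mixed DO = (17.3×6.86 + 2.09×0.410)/(17.3+2.09) = 119.5/19.39 = 6.165 mg/L.
Mixed L₀ = (17.3×4.80 + 2.09×166)/(19.39) = 430.0/19.39 = 22.18 mg/L.
Initial deficit D₀ = C_s − DO₀ = 8.81 − 6.165 = 2.645 mg/L.
t_c = (1/1.155) ln[(1.49/0.335)(1 − 2.645×1.155/(0.335×22.18))] = 0.8658 × ln(2.619) = 0.8334 d.
D_c = (0.335/1.49) × 22.18 × e^(−0.335×0.8334) = 0.2248 × 22.18 × 0.7564 = 3.771 mg/L.
Minimum DO = 8.81 − 3.771 = 5.039 mg/L.

t_c ≈ 0.833 d; minimum DO ≈ 5.04 mg/L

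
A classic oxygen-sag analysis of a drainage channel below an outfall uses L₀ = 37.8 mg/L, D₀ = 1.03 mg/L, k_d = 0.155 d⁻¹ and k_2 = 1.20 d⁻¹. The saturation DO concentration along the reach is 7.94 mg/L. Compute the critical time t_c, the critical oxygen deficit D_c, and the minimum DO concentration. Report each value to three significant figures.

t_c = [1/(k_2−k_d)] ln[(k_2/k_d)(1 − D₀(k_2−k_d)/(k_d L₀))]
= [1/(1.20−0.155)] ln[(1.20/0.155)(1 − 1.03×1.045/(0.155×37.8))]
= (1/1.045) ln[7.742 × 0.8163] = 0.9569 × ln(6.320) = 0.9569 × 1.844 = 1.764 d.
D_c = (k_d/k_2) L₀ e^(−k_d t_c) = (0.155/1.20) × 37.8 × e^(−0.155×1.764) = 0.1292 × 37.8 × 0.7607 = 3.714 mg/L.
Minimum DO = C_s − D_c = 7.94 − 3.714 = 4.226 mg/L.

t_c ≈ 1.76 d; D_c ≈ 3.71 mg/L; min DO ≈ 4.23 mg/L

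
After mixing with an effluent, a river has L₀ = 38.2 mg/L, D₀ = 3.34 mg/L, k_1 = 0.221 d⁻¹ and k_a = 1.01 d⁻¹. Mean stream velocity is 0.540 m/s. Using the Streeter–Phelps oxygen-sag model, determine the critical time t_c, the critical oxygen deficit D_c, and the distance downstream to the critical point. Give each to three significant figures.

t_c ≈ 1.45 d; D_c ≈ 6.06 mg/L; x_c ≈ 67.7 km

t_c = [1/(k_a−k_1)] ln[(k_a/k_1)(1 − D₀(k_a−k_1)/(k_1 L₀))]
= [1/(1.01−0.221)] ln[(1.01/0.221)(1 − 3.34×0.7890/(0.221×38.2))]
= (1/0.7890) ln[4.570 × 0.6878] = 1.267 × ln(3.144) = 1.267 × 1.145 = 1.452 d.
L(t_c) = L₀ e^(−k_1 t_c) = 38.2 × 0.7256 = 27.72 mg/L, and at the critical point k_a D_c = k_1 L, so D_c = (0.221/1.01) × 27.72 = 6.065 mg/L.
x_c = v t_c = 0.540 m/s × 1.452 d × 86400 s/d = 67730 m ≈ 67.7 km.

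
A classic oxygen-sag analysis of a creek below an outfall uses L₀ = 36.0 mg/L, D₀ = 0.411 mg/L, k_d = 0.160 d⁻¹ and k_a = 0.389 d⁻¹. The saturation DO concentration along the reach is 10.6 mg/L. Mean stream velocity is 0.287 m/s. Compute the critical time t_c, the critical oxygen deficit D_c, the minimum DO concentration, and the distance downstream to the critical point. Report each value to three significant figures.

At the critical point dD/dt = 0, so k_d L₀ e^(−k_d t) = k_a D. Substituting D(t) from the Streeter–Phelps equation and solving for t gives
t_c = ln[(k_a/k_d)(1 − D₀(k_a−k_d)/(k_d L₀))] / (k_a−k_d).
Here k_a−k_d = 0.2290 d⁻¹ and 1 − D₀(k_a−k_d)/(k_d L₀) = 1 − 0.411×0.2290/(0.160×36.0) = 0.9837, so
t_c = ln(2.431 × 0.9837) / 0.2290 = 0.8719 / 0.2290 = 3.808 d.
L(t_c) = L₀ e^(−k_d t_c) = 36.0 × 0.5438 = 19.58 mg/L, and at the critical point k_a D_c = k_d L, so D_c = (0.160/0.389) × 19.58 = 8.052 mg/L.
Minimum DO = C_s − D_c = 10.6 − 8.052 = 2.548 mg/L.
x_c = v t_c = 0.287 m/s × 3.808 d × 86400 s/d = 94420 m ≈ 94.4 km.

t_c ≈ 3.81 d; D_c ≈ 8.05 mg/L; min DO ≈ 2.55 mg/L; x_c ≈ 94.4 km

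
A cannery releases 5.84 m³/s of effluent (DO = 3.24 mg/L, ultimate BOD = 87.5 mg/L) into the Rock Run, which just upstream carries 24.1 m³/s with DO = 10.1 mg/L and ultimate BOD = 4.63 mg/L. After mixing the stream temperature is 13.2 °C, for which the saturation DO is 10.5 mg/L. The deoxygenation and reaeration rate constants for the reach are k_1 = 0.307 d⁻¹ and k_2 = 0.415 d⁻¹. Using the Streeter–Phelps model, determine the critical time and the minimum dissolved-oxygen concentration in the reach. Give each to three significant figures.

Mixed DO = (24.1×10.1 + 5.84×3.24)/(24.1+5.84) = 262.3/29.94 = 8.762 mg/L.
Mixed L₀ = (24.1×4.63 + 5.84×87.5)/(29.94) = 622.6/29.94 = 20.79 mg/L.
Initial deficit D₀ = C_s − DO₀ = 10.5 − 8.762 = 1.738 mg/L.
t_c = (1/0.1080) ln[(0.415/0.307)(1 − 1.738×0.1080/(0.307×20.79))] = 9.259 × ln(1.312) = 2.515 d.
D_c = (0.307/0.415) × 20.79 × e^(−0.307×2.515) = 0.7398 × 20.79 × 0.4621 = 7.108 mg/L.
Minimum DO = 10.5 − 7.108 = 3.392 mg/L.

t_c ≈ 2.51 d; minimum DO ≈ 3.39 mg/L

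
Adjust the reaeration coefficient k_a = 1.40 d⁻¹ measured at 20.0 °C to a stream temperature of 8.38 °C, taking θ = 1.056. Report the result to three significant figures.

k_a(T₂) = k_a(T₁) · θ^(T₂−T₁) = 1.40 × 1.056^(8.38−20.0)
= 1.40 × 1.056^-11.6 = 1.40 × 0.5309 = 0.7433 d⁻¹.

k_a ≈ 0.743 d⁻¹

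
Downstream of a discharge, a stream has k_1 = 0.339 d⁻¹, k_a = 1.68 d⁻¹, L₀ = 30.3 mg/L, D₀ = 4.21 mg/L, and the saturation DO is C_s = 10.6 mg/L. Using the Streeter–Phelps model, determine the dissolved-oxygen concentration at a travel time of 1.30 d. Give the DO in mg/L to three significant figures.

DO ≈ 6.06 mg/L

k_1 L₀/(k_a−k_1) = 0.339×30.3/(1.68−0.339) = 10.27/1.341 = 7.660 mg/L.
e^(−k_1 t) = e^(−0.339×1.300) = 0.6436; e^(−k_a t) = e^(−1.68×1.300) = 0.1126.
D = 7.660 × (0.6436 − 0.1126) + 4.21 × 0.1126 = 4.067 + 0.4740 = 4.541 mg/L.
DO = C_s − D = 10.6 − 4.541 = 6.059 mg/L.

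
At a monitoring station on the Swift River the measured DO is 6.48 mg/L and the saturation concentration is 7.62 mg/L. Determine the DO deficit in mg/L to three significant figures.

D ≈ 1.14 mg/L

D = C_s − C = 7.62 − 6.48 = 1.14 mg/L.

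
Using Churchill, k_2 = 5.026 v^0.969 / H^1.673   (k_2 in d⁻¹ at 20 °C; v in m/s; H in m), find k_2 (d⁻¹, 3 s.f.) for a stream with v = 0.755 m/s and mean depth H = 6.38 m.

k_2 ≈ 0.172 d⁻¹

k_2 = 5.026 × 0.755^0.969 / 6.38^1.673 = 5.026 × 0.7616 / 22.21 = 0.1724 d⁻¹.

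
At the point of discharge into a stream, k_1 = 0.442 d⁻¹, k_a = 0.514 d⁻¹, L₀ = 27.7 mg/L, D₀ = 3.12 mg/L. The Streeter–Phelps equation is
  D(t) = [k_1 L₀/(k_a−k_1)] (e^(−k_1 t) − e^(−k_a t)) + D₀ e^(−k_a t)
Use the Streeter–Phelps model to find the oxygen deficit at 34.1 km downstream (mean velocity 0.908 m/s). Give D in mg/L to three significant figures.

Travel time t = x/v = 34.1 km / (0.908 m/s) = 34100 m / 0.908 m/s = 37560 s = 0.4347 d.
k_1 L₀/(k_a−k_1) = 0.442×27.7/(0.514−0.442) = 12.24/0.07200 = 170.0 mg/L.
e^(−k_1 t) = e^(−0.442×0.4347) = 0.8252; e^(−k_a t) = e^(−0.514×0.4347) = 0.7998.
D = 170.0 × (0.8252 − 0.7998) + 3.12 × 0.7998 = 4.324 + 2.495 = 6.819 mg/L.

D ≈ 6.82 mg/L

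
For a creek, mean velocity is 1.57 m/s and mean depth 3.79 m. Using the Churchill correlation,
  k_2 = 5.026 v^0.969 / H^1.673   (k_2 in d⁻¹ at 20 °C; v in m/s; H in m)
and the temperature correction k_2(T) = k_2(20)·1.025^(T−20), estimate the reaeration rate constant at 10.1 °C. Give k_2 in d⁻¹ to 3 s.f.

k_2(20) = 5.026 × 1.57^0.969 / 3.79^1.673 = 5.026 × 1.548 / 9.291 = 0.8375 d⁻¹.
k_2(10.1) = 0.8375 × 1.025^(10.1−20) = 0.8375 × 0.7831 = 0.6559 d⁻¹.

k_2 ≈ 0.656 d⁻¹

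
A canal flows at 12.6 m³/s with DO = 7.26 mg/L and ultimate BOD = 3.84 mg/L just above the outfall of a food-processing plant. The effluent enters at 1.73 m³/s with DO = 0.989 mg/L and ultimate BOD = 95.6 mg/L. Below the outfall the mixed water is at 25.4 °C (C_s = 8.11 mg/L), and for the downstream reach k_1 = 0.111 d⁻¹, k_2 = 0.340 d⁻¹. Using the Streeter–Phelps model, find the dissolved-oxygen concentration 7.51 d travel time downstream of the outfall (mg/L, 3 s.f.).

Mixed DO = (12.6×7.26 + 1.73×0.989)/(12.6+1.73) = 93.19/14.33 = 6.503 mg/L.
Mixed L₀ = (12.6×3.84 + 1.73×95.6)/(14.33) = 213.8/14.33 = 14.92 mg/L.
Initial deficit D₀ = C_s − DO₀ = 8.11 − 6.503 = 1.607 mg/L.
D(7.51) = [0.111×14.92/(0.340−0.111)](e^(−0.111×7.51) − e^(−0.340×7.51)) + 1.607 e^(−0.340×7.51)
= 7.231 × (0.4345 − 0.07782) + 1.607 × 0.07782 = 2.704 mg/L.
DO = 8.11 − 2.704 = 5.406 mg/L.

DO ≈ 5.41 mg/L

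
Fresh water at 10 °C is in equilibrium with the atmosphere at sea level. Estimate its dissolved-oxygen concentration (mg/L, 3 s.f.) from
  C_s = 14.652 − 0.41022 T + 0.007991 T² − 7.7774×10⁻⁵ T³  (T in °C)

C_s = 14.652 − 0.41022×10 + 0.007991×10² − 7.7774×10⁻⁵×10³ = 11.27 mg/L.

C_s ≈ 11.3 mg/L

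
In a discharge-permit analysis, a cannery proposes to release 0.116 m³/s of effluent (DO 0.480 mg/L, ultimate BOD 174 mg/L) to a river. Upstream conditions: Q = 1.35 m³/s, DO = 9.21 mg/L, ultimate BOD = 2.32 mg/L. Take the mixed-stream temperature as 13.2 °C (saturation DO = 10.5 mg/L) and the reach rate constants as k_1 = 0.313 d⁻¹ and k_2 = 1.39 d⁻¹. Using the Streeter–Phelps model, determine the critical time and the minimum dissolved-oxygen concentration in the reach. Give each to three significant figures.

Mixed DO = (1.35×9.21 + 0.116×0.480)/(1.35+0.116) = 12.49/1.466 = 8.519 mg/L.
Mixed L₀ = (1.35×2.32 + 0.116×174)/(1.466) = 23.32/1.466 = 15.90 mg/L.
Initial deficit D₀ = C_s − DO₀ = 10.5 − 8.519 = 1.981 mg/L.
t_c = (1/1.077) ln[(1.39/0.313)(1 − 1.981×1.077/(0.313×15.90))] = 0.9285 × ln(2.538) = 0.8647 d.
D_c = (0.313/1.39) × 15.90 × e^(−0.313×0.8647) = 0.2252 × 15.90 × 0.7629 = 2.732 mg/L.
Minimum DO = 10.5 − 2.732 = 7.768 mg/L.

t_c ≈ 0.865 d; minimum DO ≈ 7.77 mg/L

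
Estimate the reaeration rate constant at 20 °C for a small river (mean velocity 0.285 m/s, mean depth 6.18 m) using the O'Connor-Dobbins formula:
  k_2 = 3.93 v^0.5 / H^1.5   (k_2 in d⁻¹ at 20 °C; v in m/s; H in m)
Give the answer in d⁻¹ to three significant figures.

k_2 = 3.93 × 0.285^0.5 / 6.18^1.5 = 3.93 × 0.5339 / 15.36 = 0.1366 d⁻¹.

k_2 ≈ 0.137 d⁻¹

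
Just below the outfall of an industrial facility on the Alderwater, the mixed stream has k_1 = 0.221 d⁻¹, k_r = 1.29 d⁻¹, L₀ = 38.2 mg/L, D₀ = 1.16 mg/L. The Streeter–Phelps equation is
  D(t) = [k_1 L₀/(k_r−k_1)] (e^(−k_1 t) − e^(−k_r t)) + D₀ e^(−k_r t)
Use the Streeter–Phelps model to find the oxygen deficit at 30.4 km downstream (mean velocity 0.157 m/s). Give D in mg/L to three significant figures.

Travel time t = x/v = 30.4 km / (0.157 m/s) = 30400 m / 0.157 m/s = 193600 s = 2.241 d.
k_1 L₀/(k_r−k_1) = 0.221×38.2/(1.29−0.221) = 8.442/1.069 = 7.897 mg/L.
e^(−k_1 t) = e^(−0.221×2.241) = 0.6094; e^(−k_r t) = e^(−1.29×2.241) = 0.05552.
D = 7.897 × (0.6094 − 0.05552) + 1.16 × 0.05552 = 4.374 + 0.06440 = 4.439 mg/L.

D ≈ 4.44 mg/L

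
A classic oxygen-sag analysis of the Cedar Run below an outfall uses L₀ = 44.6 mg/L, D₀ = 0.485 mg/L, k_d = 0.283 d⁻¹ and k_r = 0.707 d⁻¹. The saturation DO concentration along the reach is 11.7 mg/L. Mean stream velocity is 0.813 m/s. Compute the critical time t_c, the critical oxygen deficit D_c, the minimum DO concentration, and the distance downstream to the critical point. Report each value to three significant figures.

t_c = [1/(k_r−k_d)] ln[(k_r/k_d)(1 − D₀(k_r−k_d)/(k_d L₀))]
= [1/(0.707−0.283)] ln[(0.707/0.283)(1 − 0.485×0.4240/(0.283×44.6))]
= (1/0.4240) ln[2.498 × 0.9837] = 2.358 × ln(2.458) = 2.358 × 0.8992 = 2.121 d.
L(t_c) = L₀ e^(−k_d t_c) = 44.6 × 0.5487 = 24.47 mg/L, and at the critical point k_r D_c = k_d L, so D_c = (0.283/0.707) × 24.47 = 9.796 mg/L.
Minimum DO = C_s − D_c = 11.7 − 9.796 = 1.904 mg/L.
x_c = v t_c = 0.813 m/s × 2.121 d × 86400 s/d = 149000 m ≈ 149 km.

t_c ≈ 2.12 d; D_c ≈ 9.80 mg/L; min DO ≈ 1.90 mg/L; x_c ≈ 149 km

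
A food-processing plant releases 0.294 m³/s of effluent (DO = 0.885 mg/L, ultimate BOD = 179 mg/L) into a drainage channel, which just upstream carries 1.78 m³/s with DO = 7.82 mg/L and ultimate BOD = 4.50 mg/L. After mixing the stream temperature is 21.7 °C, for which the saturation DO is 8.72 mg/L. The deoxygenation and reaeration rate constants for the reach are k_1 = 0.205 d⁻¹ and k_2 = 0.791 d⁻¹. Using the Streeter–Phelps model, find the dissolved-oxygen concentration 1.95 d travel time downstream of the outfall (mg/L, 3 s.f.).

DO ≈ 3.65 mg/L

Mixed DO = (1.78×7.82 + 0.294×0.885)/(1.78+0.294) = 14.18/2.074 = 6.837 mg/L.
Mixed L₀ = (1.78×4.50 + 0.294×179)/(2.074) = 60.64/2.074 = 29.24 mg/L.
Initial deficit D₀ = C_s − DO₀ = 8.72 − 6.837 = 1.883 mg/L.
D(1.95) = [0.205×29.24/(0.791−0.205)](e^(−0.205×1.95) − e^(−0.791×1.95)) + 1.883 e^(−0.791×1.95)
= 10.23 × (0.6705 − 0.2139) + 1.883 × 0.2139 = 5.073 mg/L.
DO = 8.72 − 5.073 = 3.647 mg/L.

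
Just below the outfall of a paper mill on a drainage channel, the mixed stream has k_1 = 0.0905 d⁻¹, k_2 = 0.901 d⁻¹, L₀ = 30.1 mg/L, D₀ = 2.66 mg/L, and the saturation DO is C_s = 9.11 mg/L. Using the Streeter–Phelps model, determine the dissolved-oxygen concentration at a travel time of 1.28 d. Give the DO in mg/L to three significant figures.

DO ≈ 6.34 mg/L

k_1 L₀/(k_2−k_1) = 0.0905×30.1/(0.901−0.0905) = 2.724/0.8105 = 3.361 mg/L.
e^(−k_1 t) = e^(−0.0905×1.280) = 0.8906; e^(−k_2 t) = e^(−0.901×1.280) = 0.3156.
D = 3.361 × (0.8906 − 0.3156) + 2.66 × 0.3156 = 1.933 + 0.8395 = 2.772 mg/L.
DO = C_s − D = 9.11 − 2.772 = 6.338 mg/L.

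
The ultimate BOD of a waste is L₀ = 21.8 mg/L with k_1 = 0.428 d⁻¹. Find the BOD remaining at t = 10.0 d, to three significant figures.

L ≈ 0.302 mg/L

L_t = L₀ e^(−k_1 t) = 21.8 × e^(−0.428×10.0) = 21.8 × 0.01384 = 0.3018 mg/L.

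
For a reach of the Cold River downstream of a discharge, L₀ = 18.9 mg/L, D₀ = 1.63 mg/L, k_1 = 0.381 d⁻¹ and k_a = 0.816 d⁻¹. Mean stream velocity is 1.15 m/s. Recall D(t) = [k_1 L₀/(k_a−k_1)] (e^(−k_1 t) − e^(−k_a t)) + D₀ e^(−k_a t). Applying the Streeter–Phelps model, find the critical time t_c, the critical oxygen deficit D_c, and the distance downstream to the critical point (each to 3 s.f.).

t_c ≈ 1.51 d; D_c ≈ 4.96 mg/L; x_c ≈ 150 km

At the critical point dD/dt = 0, so k_1 L₀ e^(−k_1 t) = k_a D. Substituting D(t) from the Streeter–Phelps equation and solving for t gives
t_c = ln[(k_a/k_1)(1 − D₀(k_a−k_1)/(k_1 L₀))] / (k_a−k_1).
Here k_a−k_1 = 0.4350 d⁻¹ and 1 − D₀(k_a−k_1)/(k_1 L₀) = 1 − 1.63×0.4350/(0.381×18.9) = 0.9015, so
t_c = ln(2.142 × 0.9015) / 0.4350 = 0.6580 / 0.4350 = 1.513 d.
L(t_c) = L₀ e^(−k_1 t_c) = 18.9 × 0.5620 = 10.62 mg/L, and at the critical point k_a D_c = k_1 L, so D_c = (0.381/0.816) × 10.62 = 4.959 mg/L.
x_c = v t_c = 1.15 m/s × 1.513 d × 86400 s/d = 150300 m ≈ 150 km.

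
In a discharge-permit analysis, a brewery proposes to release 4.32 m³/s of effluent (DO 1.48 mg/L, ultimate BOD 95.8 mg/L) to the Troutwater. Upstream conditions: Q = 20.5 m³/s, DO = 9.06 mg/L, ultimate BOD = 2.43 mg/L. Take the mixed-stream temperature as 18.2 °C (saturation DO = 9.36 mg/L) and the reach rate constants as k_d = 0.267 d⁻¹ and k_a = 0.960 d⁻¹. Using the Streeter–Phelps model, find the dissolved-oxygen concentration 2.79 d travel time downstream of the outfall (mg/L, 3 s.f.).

Mixed DO = (20.5×9.06 + 4.32×1.48)/(20.5+4.32) = 192.1/24.82 = 7.741 mg/L.
Mixed L₀ = (20.5×2.43 + 4.32×95.8)/(24.82) = 463.7/24.82 = 18.68 mg/L.
Initial deficit D₀ = C_s − DO₀ = 9.36 − 7.741 = 1.619 mg/L.
D(2.79) = [0.267×18.68/(0.960−0.267)](e^(−0.267×2.79) − e^(−0.960×2.79)) + 1.619 e^(−0.960×2.79)
= 7.198 × (0.4748 − 0.06867) + 1.619 × 0.06867 = 3.034 mg/L.
DO = 9.36 − 3.034 = 6.326 mg/L.

DO ≈ 6.33 mg/L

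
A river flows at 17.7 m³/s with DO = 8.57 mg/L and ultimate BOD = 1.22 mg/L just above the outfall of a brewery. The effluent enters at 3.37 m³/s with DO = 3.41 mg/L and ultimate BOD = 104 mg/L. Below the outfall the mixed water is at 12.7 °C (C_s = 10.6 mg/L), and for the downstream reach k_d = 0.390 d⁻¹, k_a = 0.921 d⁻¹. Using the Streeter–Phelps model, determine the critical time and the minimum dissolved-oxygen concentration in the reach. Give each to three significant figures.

t_c ≈ 1.15 d; minimum DO ≈ 5.82 mg/L

Mixed DO = (17.7×8.57 + 3.37×3.41)/(17.7+3.37) = 163.2/21.07 = 7.745 mg/L.
Mixed L₀ = (17.7×1.22 + 3.37×104)/(21.07) = 372.1/21.07 = 17.66 mg/L.
Initial deficit D₀ = C_s − DO₀ = 10.6 − 7.745 = 2.855 mg/L.
t_c = (1/0.5310) ln[(0.921/0.390)(1 − 2.855×0.5310/(0.390×17.66))] = 1.883 × ln(1.842) = 1.150 d.
D_c = (0.390/0.921) × 17.66 × e^(−0.390×1.150) = 0.4235 × 17.66 × 0.6386 = 4.775 mg/L.
Minimum DO = 10.6 − 4.775 = 5.825 mg/L.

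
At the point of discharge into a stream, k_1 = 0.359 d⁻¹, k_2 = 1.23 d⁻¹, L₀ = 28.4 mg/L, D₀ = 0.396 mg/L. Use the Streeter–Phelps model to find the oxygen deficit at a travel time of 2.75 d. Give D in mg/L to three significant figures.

k_1 L₀/(k_2−k_1) = 0.359×28.4/(1.23−0.359) = 10.20/0.8710 = 11.71 mg/L.
e^(−k_1 t) = e^(−0.359×2.750) = 0.3726; e^(−k_2 t) = e^(−1.23×2.750) = 0.03396.
D = 11.71 × (0.3726 − 0.03396) + 0.396 × 0.03396 = 3.964 + 0.01345 = 3.977 mg/L.

D ≈ 3.98 mg/L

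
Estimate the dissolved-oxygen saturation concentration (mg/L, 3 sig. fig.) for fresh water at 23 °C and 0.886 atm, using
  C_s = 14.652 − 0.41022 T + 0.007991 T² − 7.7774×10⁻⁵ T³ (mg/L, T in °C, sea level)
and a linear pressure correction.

C_s ≈ 7.53 mg/L

At sea level: C_s = 14.652 − 0.41022×23 + 0.007991×23² − 7.7774×10⁻⁵×23³ = 8.498 mg/L.
Pressure correction: C_s' = 8.498 × 0.886 = 7.529 mg/L.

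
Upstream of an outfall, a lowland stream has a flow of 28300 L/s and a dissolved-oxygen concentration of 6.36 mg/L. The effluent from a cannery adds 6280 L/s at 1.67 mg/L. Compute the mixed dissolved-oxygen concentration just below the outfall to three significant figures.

Flow-weighted mixing: C = (Q_r C_r + Q_w C_w)/(Q_r + Q_w)
= (28300×6.36 + 6280×1.67)/(28300 + 6280) = 190500/34580 = 5.508 mg/L.

5.51 mg/L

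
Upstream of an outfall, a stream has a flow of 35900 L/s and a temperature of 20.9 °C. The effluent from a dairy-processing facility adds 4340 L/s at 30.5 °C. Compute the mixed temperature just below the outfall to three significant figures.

21.9 °C

Flow-weighted mixing: C = (Q_r C_r + Q_w C_w)/(Q_r + Q_w)
= (35900×20.9 + 4340×30.5)/(35900 + 4340) = 882700/40240 = 21.94 °C.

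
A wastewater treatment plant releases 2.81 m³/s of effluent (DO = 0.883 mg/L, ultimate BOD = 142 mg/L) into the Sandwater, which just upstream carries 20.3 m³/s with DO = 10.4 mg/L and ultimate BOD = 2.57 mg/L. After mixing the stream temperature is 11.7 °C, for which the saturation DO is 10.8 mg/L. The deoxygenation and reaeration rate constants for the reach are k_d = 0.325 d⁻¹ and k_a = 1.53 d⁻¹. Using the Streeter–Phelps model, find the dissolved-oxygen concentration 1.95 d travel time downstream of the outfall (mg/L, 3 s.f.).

DO ≈ 8.19 mg/L

Mixed DO = (20.3×10.4 + 2.81×0.883)/(20.3+2.81) = 213.6/23.11 = 9.243 mg/L.
Mixed L₀ = (20.3×2.57 + 2.81×142)/(23.11) = 451.2/23.11 = 19.52 mg/L.
Initial deficit D₀ = C_s − DO₀ = 10.8 − 9.243 = 1.557 mg/L.
D(1.95) = [0.325×19.52/(1.53−0.325)](e^(−0.325×1.95) − e^(−1.53×1.95)) + 1.557 e^(−1.53×1.95)
= 5.266 × (0.5306 − 0.05062) + 1.557 × 0.05062 = 2.606 mg/L.
DO = 10.8 − 2.606 = 8.194 mg/L.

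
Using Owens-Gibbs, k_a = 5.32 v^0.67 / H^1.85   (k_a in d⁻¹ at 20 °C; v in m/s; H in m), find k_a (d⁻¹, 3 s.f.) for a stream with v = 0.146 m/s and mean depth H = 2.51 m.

k_a ≈ 0.267 d⁻¹

k_a = 5.32 × 0.146^0.67 / 2.51^1.85 = 5.32 × 0.2755 / 5.488 = 0.2671 d⁻¹.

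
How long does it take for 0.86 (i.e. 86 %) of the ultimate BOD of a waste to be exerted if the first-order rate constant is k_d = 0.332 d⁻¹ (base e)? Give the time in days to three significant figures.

t ≈ 5.92 d

y/L₀ = 1 − e^(−k_d t) = 0.86 ⇒ e^(−k_d t) = 0.140
t = −ln(0.140) / 0.332 = 1.966 / 0.332 = 5.922 d.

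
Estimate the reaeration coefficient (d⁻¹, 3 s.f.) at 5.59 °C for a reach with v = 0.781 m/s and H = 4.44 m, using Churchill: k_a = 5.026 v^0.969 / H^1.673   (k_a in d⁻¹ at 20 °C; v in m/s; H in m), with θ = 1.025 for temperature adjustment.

k_a ≈ 0.229 d⁻¹

k_a(20) = 5.026 × 0.781^0.969 / 4.44^1.673 = 5.026 × 0.7870 / 12.11 = 0.3267 d⁻¹.
k_a(5.59) = 0.3267 × 1.025^(5.59−20) = 0.3267 × 0.7006 = 0.2289 d⁻¹.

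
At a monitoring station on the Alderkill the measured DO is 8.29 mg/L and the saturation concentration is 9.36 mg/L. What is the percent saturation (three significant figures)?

% saturation = C/C_s × 100 = 8.29/9.36 × 100 = 88.6 %.

88.6 % saturation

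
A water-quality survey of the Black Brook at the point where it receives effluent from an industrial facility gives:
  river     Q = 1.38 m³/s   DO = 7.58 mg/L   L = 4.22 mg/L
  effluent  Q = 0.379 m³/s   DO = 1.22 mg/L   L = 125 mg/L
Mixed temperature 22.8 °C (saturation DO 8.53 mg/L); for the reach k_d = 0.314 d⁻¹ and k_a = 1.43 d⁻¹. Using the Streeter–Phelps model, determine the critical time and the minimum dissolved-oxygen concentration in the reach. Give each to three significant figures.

Mixed DO = (1.38×7.58 + 0.379×1.22)/(1.38+0.379) = 10.92/1.759 = 6.210 mg/L.
Mixed L₀ = (1.38×4.22 + 0.379×125)/(1.759) = 53.20/1.759 = 30.24 mg/L.
Initial deficit D₀ = C_s − DO₀ = 8.53 − 6.210 = 2.320 mg/L.
t_c = (1/1.116) ln[(1.43/0.314)(1 − 2.320×1.116/(0.314×30.24))] = 0.8961 × ln(3.312) = 1.073 d.
D_c = (0.314/1.43) × 30.24 × e^(−0.314×1.073) = 0.2196 × 30.24 × 0.7139 = 4.741 mg/L.
Minimum DO = 8.53 − 4.741 = 3.789 mg/L.

t_c ≈ 1.07 d; minimum DO ≈ 3.79 mg/L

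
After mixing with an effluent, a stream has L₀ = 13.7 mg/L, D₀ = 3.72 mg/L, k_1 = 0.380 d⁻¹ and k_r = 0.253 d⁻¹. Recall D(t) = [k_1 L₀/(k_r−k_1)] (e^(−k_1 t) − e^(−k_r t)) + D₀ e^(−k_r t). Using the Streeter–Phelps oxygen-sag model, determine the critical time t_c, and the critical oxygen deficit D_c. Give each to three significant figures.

With k_r/k_1 = 0.6658 and 1 − D₀(k_r−k_1)/(k_1 L₀) = 1.091,
t_c = ln(0.6658 × 1.091) / (0.253 − 0.380) = ln(0.7262) / -0.1270 = -0.3199/-0.1270 = 2.519 d.
L(t_c) = L₀ e^(−k_1 t_c) = 13.7 × 0.3840 = 5.260 mg/L, and at the critical point k_r D_c = k_1 L, so D_c = (0.380/0.253) × 5.260 = 7.901 mg/L.

t_c ≈ 2.52 d; D_c ≈ 7.90 mg/L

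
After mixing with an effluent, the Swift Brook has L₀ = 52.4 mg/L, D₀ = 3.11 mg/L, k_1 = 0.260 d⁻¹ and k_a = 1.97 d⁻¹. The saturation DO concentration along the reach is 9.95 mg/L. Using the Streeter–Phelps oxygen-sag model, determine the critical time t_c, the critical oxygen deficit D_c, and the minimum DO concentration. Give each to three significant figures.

t_c ≈ 0.895 d; D_c ≈ 5.48 mg/L; min DO ≈ 4.47 mg/L

At the critical point dD/dt = 0, so k_1 L₀ e^(−k_1 t) = k_a D. Substituting D(t) from the Streeter–Phelps equation and solving for t gives
t_c = ln[(k_a/k_1)(1 − D₀(k_a−k_1)/(k_1 L₀))] / (k_a−k_1).
Here k_a−k_1 = 1.710 d⁻¹ and 1 − D₀(k_a−k_1)/(k_1 L₀) = 1 − 3.11×1.710/(0.260×52.4) = 0.6097, so
t_c = ln(7.577 × 0.6097) / 1.710 = 1.530 / 1.710 = 0.8949 d.
L(t_c) = L₀ e^(−k_1 t_c) = 52.4 × 0.7924 = 41.52 mg/L, and at the critical point k_a D_c = k_1 L, so D_c = (0.260/1.97) × 41.52 = 5.480 mg/L.
Minimum DO = C_s − D_c = 9.95 − 5.480 = 4.470 mg/L.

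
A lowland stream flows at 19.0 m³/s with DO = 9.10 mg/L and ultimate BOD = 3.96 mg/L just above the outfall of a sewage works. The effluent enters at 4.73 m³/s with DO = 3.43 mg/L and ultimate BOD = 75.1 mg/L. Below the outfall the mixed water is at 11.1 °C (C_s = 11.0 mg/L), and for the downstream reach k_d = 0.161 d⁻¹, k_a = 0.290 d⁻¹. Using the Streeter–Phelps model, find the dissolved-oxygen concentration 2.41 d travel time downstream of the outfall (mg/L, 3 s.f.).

Mixed DO = (19.0×9.10 + 4.73×3.43)/(19.0+4.73) = 189.1/23.73 = 7.970 mg/L.
Mixed L₀ = (19.0×3.96 + 4.73×75.1)/(23.73) = 430.5/23.73 = 18.14 mg/L.
Initial deficit D₀ = C_s − DO₀ = 11.0 − 7.970 = 3.030 mg/L.
D(2.41) = [0.161×18.14/(0.290−0.161)](e^(−0.161×2.41) − e^(−0.290×2.41)) + 3.030 e^(−0.290×2.41)
= 22.64 × (0.6784 − 0.4971) + 3.030 × 0.4971 = 5.610 mg/L.
DO = 11.0 − 5.610 = 5.390 mg/L.

DO ≈ 5.39 mg/L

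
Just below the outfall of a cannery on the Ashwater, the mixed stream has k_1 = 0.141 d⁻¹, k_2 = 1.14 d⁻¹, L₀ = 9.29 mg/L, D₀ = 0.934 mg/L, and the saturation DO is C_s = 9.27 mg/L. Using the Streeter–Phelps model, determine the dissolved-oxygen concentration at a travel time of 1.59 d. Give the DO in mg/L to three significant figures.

k_1 L₀/(k_2−k_1) = 0.141×9.29/(1.14−0.141) = 1.310/0.9990 = 1.311 mg/L.
e^(−k_1 t) = e^(−0.141×1.590) = 0.7992; e^(−k_2 t) = e^(−1.14×1.590) = 0.1632.
D = 1.311 × (0.7992 − 0.1632) + 0.934 × 0.1632 = 0.8338 + 0.1525 = 0.9863 mg/L.
DO = C_s − D = 9.27 − 0.9863 = 8.284 mg/L.

DO ≈ 8.28 mg/L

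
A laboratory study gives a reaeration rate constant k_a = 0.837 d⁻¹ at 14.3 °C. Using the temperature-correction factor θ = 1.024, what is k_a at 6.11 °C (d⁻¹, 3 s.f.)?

k_a ≈ 0.689 d⁻¹

k_a(T₂) = k_a(T₁) · θ^(T₂−T₁) = 0.837 × 1.024^(6.11−14.3)
= 0.837 × 1.024^-8.19 = 0.837 × 0.8235 = 0.6892 d⁻¹.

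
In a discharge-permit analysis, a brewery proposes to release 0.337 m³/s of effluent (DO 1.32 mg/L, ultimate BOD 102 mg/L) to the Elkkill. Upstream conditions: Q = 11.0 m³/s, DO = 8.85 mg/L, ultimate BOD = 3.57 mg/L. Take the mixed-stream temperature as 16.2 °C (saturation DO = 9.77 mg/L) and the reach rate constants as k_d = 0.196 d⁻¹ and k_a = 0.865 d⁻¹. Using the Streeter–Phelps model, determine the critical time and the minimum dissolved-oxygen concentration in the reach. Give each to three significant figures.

Mixed DO = (11.0×8.85 + 0.337×1.32)/(11.0+0.337) = 97.79/11.34 = 8.626 mg/L.
Mixed L₀ = (11.0×3.57 + 0.337×102)/(11.34) = 73.64/11.34 = 6.496 mg/L.
Initial deficit D₀ = C_s − DO₀ = 9.77 − 8.626 = 1.144 mg/L.
t_c = (1/0.6690) ln[(0.865/0.196)(1 − 1.144×0.6690/(0.196×6.496))] = 1.495 × ln(1.761) = 0.8457 d.
D_c = (0.196/0.865) × 6.496 × e^(−0.196×0.8457) = 0.2266 × 6.496 × 0.8473 = 1.247 mg/L.
Minimum DO = 9.77 − 1.247 = 8.523 mg/L.

t_c ≈ 0.846 d; minimum DO ≈ 8.52 mg/L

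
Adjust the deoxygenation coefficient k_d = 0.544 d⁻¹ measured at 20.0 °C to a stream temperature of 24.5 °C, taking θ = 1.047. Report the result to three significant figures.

k_d(T₂) = k_d(T₁) · θ^(T₂−T₁) = 0.544 × 1.047^(24.5−20.0)
= 0.544 × 1.047^4.50 = 0.544 × 1.230 = 0.6689 d⁻¹.

k_d ≈ 0.669 d⁻¹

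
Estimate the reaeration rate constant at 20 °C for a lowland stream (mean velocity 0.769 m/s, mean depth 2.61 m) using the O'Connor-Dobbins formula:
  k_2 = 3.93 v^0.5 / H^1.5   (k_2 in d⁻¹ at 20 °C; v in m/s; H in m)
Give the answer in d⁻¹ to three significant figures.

k_2 = 3.93 × 0.769^0.5 / 2.61^1.5 = 3.93 × 0.8769 / 4.217 = 0.8173 d⁻¹.

k_2 ≈ 0.817 d⁻¹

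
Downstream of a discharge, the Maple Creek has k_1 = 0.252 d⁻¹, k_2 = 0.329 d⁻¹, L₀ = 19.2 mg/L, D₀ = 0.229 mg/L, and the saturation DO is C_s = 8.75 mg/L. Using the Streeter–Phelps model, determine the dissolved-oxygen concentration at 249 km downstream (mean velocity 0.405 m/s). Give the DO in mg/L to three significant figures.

Travel time t = x/v = 249 km / (0.405 m/s) = 249000 m / 0.405 m/s = 614800 s = 7.116 d.
k_1 L₀/(k_2−k_1) = 0.252×19.2/(0.329−0.252) = 4.838/0.07700 = 62.84 mg/L.
e^(−k_1 t) = e^(−0.252×7.116) = 0.1664; e^(−k_2 t) = e^(−0.329×7.116) = 0.09622.
D = 62.84 × (0.1664 − 0.09622) + 0.229 × 0.09622 = 4.412 + 0.02203 = 4.434 mg/L.
DO = C_s − D = 8.75 − 4.434 = 4.316 mg/L.

DO ≈ 4.32 mg/L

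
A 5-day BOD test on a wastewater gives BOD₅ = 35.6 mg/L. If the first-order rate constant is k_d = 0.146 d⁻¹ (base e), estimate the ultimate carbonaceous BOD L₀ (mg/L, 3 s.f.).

BOD₅ = L₀(1 − e^(−5k_d)) ⇒ L₀ = BOD₅ / (1 − e^(−5×0.146))
= 35.6 / (1 − 0.4819) = 35.6 / 0.5181 = 68.71 mg/L.

L₀ ≈ 68.7 mg/L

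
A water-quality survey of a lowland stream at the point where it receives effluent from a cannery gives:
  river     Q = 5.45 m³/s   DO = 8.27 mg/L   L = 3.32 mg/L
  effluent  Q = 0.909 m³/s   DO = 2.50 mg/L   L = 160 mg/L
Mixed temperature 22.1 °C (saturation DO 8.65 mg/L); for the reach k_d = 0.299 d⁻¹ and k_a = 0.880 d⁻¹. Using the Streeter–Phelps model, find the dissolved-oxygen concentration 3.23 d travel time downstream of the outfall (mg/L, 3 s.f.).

DO ≈ 4.31 mg/L

Mixed DO = (5.45×8.27 + 0.909×2.50)/(5.45+0.909) = 47.34/6.359 = 7.445 mg/L.
Mixed L₀ = (5.45×3.32 + 0.909×160)/(6.359) = 163.5/6.359 = 25.72 mg/L.
Initial deficit D₀ = C_s − DO₀ = 8.65 − 7.445 = 1.205 mg/L.
D(3.23) = [0.299×25.72/(0.880−0.299)](e^(−0.299×3.23) − e^(−0.880×3.23)) + 1.205 e^(−0.880×3.23)
= 13.23 × (0.3807 − 0.05829) + 1.205 × 0.05829 = 4.337 mg/L.
DO = 8.65 − 4.337 = 4.313 mg/L.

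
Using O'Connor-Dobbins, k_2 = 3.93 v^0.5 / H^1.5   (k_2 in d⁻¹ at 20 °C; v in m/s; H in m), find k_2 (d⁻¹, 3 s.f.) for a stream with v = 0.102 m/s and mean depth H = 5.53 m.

k_2 ≈ 0.0965 d⁻¹

k_2 = 3.93 × 0.102^0.5 / 5.53^1.5 = 3.93 × 0.3194 / 13.00 = 0.09652 d⁻¹.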